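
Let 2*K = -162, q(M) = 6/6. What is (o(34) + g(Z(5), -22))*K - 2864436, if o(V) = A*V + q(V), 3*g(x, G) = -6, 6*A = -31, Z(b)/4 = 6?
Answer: -2850126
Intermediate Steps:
Z(b) = 24 (Z(b) = 4*6 = 24)
q(M) = 1 (q(M) = 6*(⅙) = 1)
A = -31/6 (A = (⅙)*(-31) = -31/6 ≈ -5.1667)
g(x, G) = -2 (g(x, G) = (⅓)*(-6) = -2)
K = -81 (K = (½)*(-162) = -81)
o(V) = 1 - 31*V/6 (o(V) = -31*V/6 + 1 = 1 - 31*V/6)
(o(34) + g(Z(5), -22))*K - 2864436 = ((1 - 31/6*34) - 2)*(-81) - 2864436 = ((1 - 527/3) - 2)*(-81) - 2864436 = (-524/3 - 2)*(-81) - 2864436 = -530/3*(-81) - 2864436 = 14310 - 2864436 = -2850126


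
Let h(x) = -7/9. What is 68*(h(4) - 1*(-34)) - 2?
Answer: 20314/9 ≈ 2257.1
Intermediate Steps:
h(x) = -7/9 (h(x) = -7*⅑ = -7/9)
68*(h(4) - 1*(-34)) - 2 = 68*(-7/9 - 1*(-34)) - 2 = 68*(-7/9 + 34) - 2 = 68*(299/9) - 2 = 20332/9 - 2 = 20314/9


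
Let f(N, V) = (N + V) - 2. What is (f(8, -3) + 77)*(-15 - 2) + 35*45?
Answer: 215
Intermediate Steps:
f(N, V) = -2 + N + V
(f(8, -3) + 77)*(-15 - 2) + 35*45 = ((-2 + 8 - 3) + 77)*(-15 - 2) + 35*45 = (3 + 77)*(-17) + 1575 = 80*(-17) + 1575 = -1360 + 1575 = 215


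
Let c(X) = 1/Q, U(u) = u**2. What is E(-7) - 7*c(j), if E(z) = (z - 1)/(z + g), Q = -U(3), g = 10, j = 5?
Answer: -17/9 ≈ -1.8889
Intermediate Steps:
Q = -9 (Q = -1*3**2 = -1*9 = -9)
c(X) = -1/9 (c(X) = 1/(-9) = -1/9)
E(z) = (-1 + z)/(10 + z) (E(z) = (z - 1)/(z + 10) = (-1 + z)/(10 + z))
E(-7) - 7*c(j) = (-1 - 7)/(10 - 7) - 7*(-1/9) = -8/3 + 7/9 = -17/9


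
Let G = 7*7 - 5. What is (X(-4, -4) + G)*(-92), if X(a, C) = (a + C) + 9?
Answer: -4140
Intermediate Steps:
G = 44 (G = 49 - 5 = 44)
X(a, C) = 9 + C + a (X(a, C) = (C + a) + 9 = 9 + C + a)
(X(-4, -4) + G)*(-92) = ((9 - 4 - 4) + 44)*(-92) = (1 + 44)*(-92) = 45*(-92) = -4140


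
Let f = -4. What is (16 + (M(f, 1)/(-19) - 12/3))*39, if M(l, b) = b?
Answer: 8853/19 ≈ 465.95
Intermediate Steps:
(16 + (M(f, 1)/(-19) - 12/3))*39 = (16 + (1/(-19) - 12/3))*39 = (16 + (1*(-1/19) - 12*1/3))*39 = (16 + (-1/19 - 4))*39 = (16 - 77/19)*39 = (227/19)*39 = 8853/19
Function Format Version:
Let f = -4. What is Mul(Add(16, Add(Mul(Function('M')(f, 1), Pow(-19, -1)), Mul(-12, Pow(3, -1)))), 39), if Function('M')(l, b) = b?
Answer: Rational(8853, 19) ≈ 465.95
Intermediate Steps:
Mul(Add(16, Add(Mul(Function('M')(f, 1), Pow(-19, -1)), Mul(-12, Pow(3, -1)))), 39) = Mul(Add(16, Add(Mul(1, Pow(-19, -1)), Mul(-12, Pow(3, -1)))), 39) = Mul(Add(16, Add(Mul(1, Rational(-1, 19)), Mul(-12, Rational(1, 3)))), 39) = Mul(Add(16, Add(Rational(-1, 19), -4)), 39) = Mul(Add(16, Rational(-77, 19)), 39) = Mul(Rational(227, 19), 39) = Rational(8853, 19)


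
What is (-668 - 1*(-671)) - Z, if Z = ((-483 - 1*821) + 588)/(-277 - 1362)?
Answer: 4201/1639 ≈ 2.5631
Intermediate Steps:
Z = 716/1639 (Z = ((-483 - 821) + 588)/(-1639) = (-1304 + 588)*(-1/1639) = -716*(-1/1639) = 716/1639 ≈ 0.43685)
(-668 - 1*(-671)) - Z = (-668 - 1*(-671)) - 1*716/1639 = (-668 + 671) - 716/1639 = 3 - 716/1639 = 4201/1639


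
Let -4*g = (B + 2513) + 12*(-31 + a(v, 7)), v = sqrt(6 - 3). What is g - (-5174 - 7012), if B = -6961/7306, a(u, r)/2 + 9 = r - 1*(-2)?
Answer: 340488479/29224 ≈ 11651.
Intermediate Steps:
v = sqrt(3) ≈ 1.7320
a(u, r) = -14 + 2*r (a(u, r) = -18 + 2*(r - 1*(-2)) = -18 + 2*(r + 2) = -18 + 2*(2 + r) = -18 + (4 + 2*r) = -14 + 2*r)
B = -6961/7306 (B = -6961*1/7306 = -6961/7306 ≈ -0.95278)
g = -15635185/29224 (g = -((-6961/7306 + 2513) + 12*(-31 + (-14 + 2*7)))/4 = -(18353017/7306 + 12*(-31 + (-14 + 14)))/4 = -(18353017/7306 + 12*(-31 + 0))/4 = -(18353017/7306 + 12*(-31))/4 = -(18353017/7306 - 372)/4 = -1/4*15635185/7306 = -15635185/29224 ≈ -535.01)
g - (-5174 - 7012) = -15635185/29224 - (-5174 - 7012) = -15635185/29224 - 1*(-12186) = -15635185/29224 + 12186 = 340488479/29224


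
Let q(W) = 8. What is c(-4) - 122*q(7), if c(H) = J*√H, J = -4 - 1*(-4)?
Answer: -976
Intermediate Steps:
J = 0 (J = -4 + 4 = 0)
c(H) = 0 (c(H) = 0*√H = 0)
c(-4) - 122*q(7) = 0 - 122*8 = 0 - 976 = -976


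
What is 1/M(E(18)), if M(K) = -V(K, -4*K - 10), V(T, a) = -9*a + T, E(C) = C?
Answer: -1/756 ≈ -0.0013228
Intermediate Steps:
V(T, a) = T - 9*a
M(K) = -90 - 37*K (M(K) = -(K - 9*(-4*K - 10)) = -(K - 9*(-10 - 4*K)) = -(K + (90 + 36*K)) = -(90 + 37*K) = -90 - 37*K)
1/M(E(18)) = 1/(-90 - 37*18) = 1/(-90 - 666) = 1/(-756) = -1/756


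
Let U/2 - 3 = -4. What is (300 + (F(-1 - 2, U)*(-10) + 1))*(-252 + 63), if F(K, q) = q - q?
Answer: -56889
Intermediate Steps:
U = -2 (U = 6 + 2*(-4) = 6 - 8 = -2)
F(K, q) = 0
(300 + (F(-1 - 2, U)*(-10) + 1))*(-252 + 63) = (300 + (0*(-10) + 1))*(-252 + 63) = (300 + (0 + 1))*(-189) = (300 + 1)*(-189) = 301*(-189) = -56889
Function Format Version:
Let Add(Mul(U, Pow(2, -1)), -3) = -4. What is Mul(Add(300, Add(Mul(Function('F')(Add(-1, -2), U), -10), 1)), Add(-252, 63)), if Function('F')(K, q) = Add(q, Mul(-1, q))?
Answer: -56889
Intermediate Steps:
U = -2 (U = Add(6, Mul(2, -4)) = Add(6, -8) = -2)
Function('F')(K, q) = 0
Mul(Add(300, Add(Mul(Function('F')(Add(-1, -2), U), -10), 1)), Add(-252, 63)) = Mul(Add(300, Add(Mul(0, -10), 1)), Add(-252, 63)) = Mul(Add(300, Add(0, 1)), -189) = Mul(Add(300, 1), -189) = Mul(301, -189) = -56889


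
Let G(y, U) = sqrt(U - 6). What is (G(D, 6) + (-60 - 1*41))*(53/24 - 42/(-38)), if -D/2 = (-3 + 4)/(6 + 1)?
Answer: -152611/456 ≈ -334.67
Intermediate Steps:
D = -2/7 (D = -2*(-3 + 4)/(6 + 1) = -2/7 ≈ -0.28571)
G(y, U) = sqrt(-6 + U)
(G(D, 6) + (-60 - 1*41))*(53/24 - 42/(-38)) = (sqrt(-6 + 6) + (-60 - 1*41))*(53/24 - 42/(-38)) = (sqrt(0) + (-60 - 41))*(53*(1/24) - 42*(-1/38)) = (0 - 101)*(53/24 + 21/19) = -101*1511/456 = -152611/456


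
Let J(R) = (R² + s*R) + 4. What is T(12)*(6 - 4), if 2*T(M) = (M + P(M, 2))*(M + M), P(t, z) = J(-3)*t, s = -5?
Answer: 8352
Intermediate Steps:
J(R) = 4 + R² - 5*R (J(R) = (R² - 5*R) + 4 = 4 + R² - 5*R)
P(t, z) = 28*t (P(t, z) = (4 + (-3)² - 5*(-3))*t = (4 + 9 + 15)*t = 28*t)
T(M) = 29*M² (T(M) = ((M + 28*M)*(M + M))/2 = ((29*M)*(2*M))/2 = (58*M²)/2 = 29*M²)
T(12)*(6 - 4) = (29*12²)*(6 - 4) = (29*144)*2 = 4176*2 = 8352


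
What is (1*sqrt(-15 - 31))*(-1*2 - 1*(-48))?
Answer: 46*I*sqrt(46) ≈ 311.99*I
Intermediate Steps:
(1*sqrt(-15 - 31))*(-1*2 - 1*(-48)) = (1*sqrt(-46))*(-2 + 48) = (1*(I*sqrt(46)))*46 = (I*sqrt(46))*46 = 46*I*sqrt(46)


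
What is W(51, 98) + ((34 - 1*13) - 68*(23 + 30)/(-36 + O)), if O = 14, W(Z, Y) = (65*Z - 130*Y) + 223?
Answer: -99189/11 ≈ -9017.2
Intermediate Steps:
W(Z, Y) = 223 - 130*Y + 65*Z (W(Z, Y) = (-130*Y + 65*Z) + 223 = 223 - 130*Y + 65*Z)
W(51, 98) + ((34 - 1*13) - 68*(23 + 30)/(-36 + O)) = (223 - 130*98 + 65*51) + ((34 - 1*13) - 68*(23 + 30)/(-36 + 14)) = (223 - 12740 + 3315) + ((34 - 13) - 3604/(-22)) = -9202 + (21 - 3604*(-1)/22) = -9202 + (21 - 68*(-53/22)) = -9202 + (21 + 1802/11) = -9202 + 2033/11 = -99189/11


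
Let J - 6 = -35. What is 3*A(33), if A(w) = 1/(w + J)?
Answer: ¾ ≈ 0.75000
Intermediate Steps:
J = -29 (J = 6 - 35 = -29)
A(w) = 1/(-29 + w) (A(w) = 1/(w - 29) = 1/(-29 + w))
3*A(33) = 3/(-29 + 33) = 3/4 = 3*(¼) = ¾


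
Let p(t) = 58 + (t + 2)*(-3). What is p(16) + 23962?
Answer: 23966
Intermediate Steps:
p(t) = 52 - 3*t (p(t) = 58 + (2 + t)*(-3) = 58 + (-6 - 3*t) = 52 - 3*t)
p(16) + 23962 = (52 - 3*16) + 23962 = (52 - 48) + 23962 = 4 + 23962 = 23966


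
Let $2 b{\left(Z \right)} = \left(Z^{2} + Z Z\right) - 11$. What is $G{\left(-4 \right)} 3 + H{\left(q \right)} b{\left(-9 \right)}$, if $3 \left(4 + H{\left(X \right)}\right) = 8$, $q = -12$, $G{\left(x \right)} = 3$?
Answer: $- \frac{275}{3} \approx -91.667$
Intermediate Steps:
$H{\left(X \right)} = - \frac{4}{3}$ ($H{\left(X \right)} = -4 + \frac{1}{3} \cdot 8 = -4 + \frac{8}{3} = - \frac{4}{3}$)
$b{\left(Z \right)} = - \frac{11}{2} + Z^{2}$ ($b{\left(Z \right)} = \frac{\left(Z^{2} + Z Z\right) - 11}{2} = \frac{\left(Z^{2} + Z^{2}\right) - 11}{2} = \frac{2 Z^{2} - 11}{2} = \frac{-11 + 2 Z^{2}}{2} = - \frac{11}{2} + Z^{2}$)
$G{\left(-4 \right)} 3 + H{\left(q \right)} b{\left(-9 \right)} = 3 \cdot 3 - \frac{4 \left(- \frac{11}{2} + \left(-9\right)^{2}\right)}{3} = 9 - \frac{4 \left(- \frac{11}{2} + 81\right)}{3} = 9 - \frac{302}{3} = - \frac{275}{3}$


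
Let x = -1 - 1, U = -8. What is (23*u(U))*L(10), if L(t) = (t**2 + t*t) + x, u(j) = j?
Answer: -36432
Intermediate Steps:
x = -2
L(t) = -2 + 2*t**2 (L(t) = (t**2 + t*t) - 2 = (t**2 + t**2) - 2 = 2*t**2 - 2 = -2 + 2*t**2)
(23*u(U))*L(10) = (23*(-8))*(-2 + 2*10**2) = -184*(-2 + 2*100) = -184*(-2 + 200) = -184*198 = -36432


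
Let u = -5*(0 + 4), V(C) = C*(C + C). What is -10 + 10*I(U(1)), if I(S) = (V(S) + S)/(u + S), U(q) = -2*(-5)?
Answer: -220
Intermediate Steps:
U(q) = 10
V(C) = 2*C² (V(C) = C*(2*C) = 2*C²)
u = -20 (u = -5*4 = -20)
I(S) = (S + 2*S²)/(-20 + S) (I(S) = (2*S² + S)/(-20 + S) = (S + 2*S²)/(-20 + S))
-10 + 10*I(U(1)) = -10 + 10*(10*(1 + 2*10)/(-20 + 10)) = -10 + 10*(10*(1 + 20)/(-10)) = -10 + 10*(10*(-⅒)*21) = -10 + 10*(-21) = -10 - 210 = -220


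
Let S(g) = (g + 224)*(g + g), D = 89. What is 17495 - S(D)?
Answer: -38219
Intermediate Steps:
S(g) = 2*g*(224 + g) (S(g) = (224 + g)*(2*g) = 2*g*(224 + g))
17495 - S(D) = 17495 - 2*89*(224 + 89) = 17495 - 2*89*313 = 17495 - 1*55714 = 17495 - 55714 = -38219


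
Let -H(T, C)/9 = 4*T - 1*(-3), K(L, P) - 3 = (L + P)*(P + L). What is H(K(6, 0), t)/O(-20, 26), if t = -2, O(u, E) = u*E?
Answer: 1431/520 ≈ 2.7519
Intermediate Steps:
O(u, E) = E*u
K(L, P) = 3 + (L + P)**2 (K(L, P) = 3 + (L + P)*(P + L) = 3 + (L + P)*(L + P) = 3 + (L + P)**2)
H(T, C) = -27 - 36*T (H(T, C) = -9*(4*T - 1*(-3)) = -9*(4*T + 3) = -9*(3 + 4*T) = -27 - 36*T)
H(K(6, 0), t)/O(-20, 26) = (-27 - 36*(3 + (6 + 0)**2))/((26*(-20))) = (-27 - 36*(3 + 6**2))/(-520) = -(-27 - 36*(3 + 36))/520 = -(-27 - 36*39)/520 = -(-27 - 1404)/520 = -1/520*(-1431) = 1431/520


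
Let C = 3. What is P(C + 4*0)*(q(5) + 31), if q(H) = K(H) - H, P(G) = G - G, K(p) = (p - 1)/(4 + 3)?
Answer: 0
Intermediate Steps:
K(p) = -1/7 + p/7 (K(p) = (-1 + p)/7 = (-1 + p)*(1/7) = -1/7 + p/7)
P(G) = 0
q(H) = -1/7 - 6*H/7 (q(H) = (-1/7 + H/7) - H = -1/7 - 6*H/7)
P(C + 4*0)*(q(5) + 31) = 0*((-1/7 - 6/7*5) + 31) = 0*((-1/7 - 30/7) + 31) = 0*(-31/7 + 31) = 0*(186/7) = 0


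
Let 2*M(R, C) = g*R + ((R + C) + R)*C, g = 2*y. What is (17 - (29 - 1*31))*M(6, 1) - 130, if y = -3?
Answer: -697/2 ≈ -348.50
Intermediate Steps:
g = -6 (g = 2*(-3) = -6)
M(R, C) = -3*R + C*(C + 2*R)/2 (M(R, C) = (-6*R + ((R + C) + R)*C)/2 = (-6*R + ((C + R) + R)*C)/2 = (-6*R + (C + 2*R)*C)/2 = (-6*R + C*(C + 2*R))/2 = -3*R + C*(C + 2*R)/2)
(17 - (29 - 1*31))*M(6, 1) - 130 = (17 - (29 - 1*31))*((½)*1² - 3*6 + 1*6) - 130 = (17 - (29 - 31))*((½)*1 - 18 + 6) - 130 = (17 - 1*(-2))*(½ - 18 + 6) - 130 = (17 + 2)*(-23/2) - 130 = 19*(-23/2) - 130 = -437/2 - 130 = -697/2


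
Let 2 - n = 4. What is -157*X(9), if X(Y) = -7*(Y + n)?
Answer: 7693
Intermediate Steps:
n = -2 (n = 2 - 1*4 = 2 - 4 = -2)
X(Y) = 14 - 7*Y (X(Y) = -7*(Y - 2) = -7*(-2 + Y) = 14 - 7*Y)
-157*X(9) = -157*(14 - 7*9) = -157*(14 - 63) = -157*(-49) = 7693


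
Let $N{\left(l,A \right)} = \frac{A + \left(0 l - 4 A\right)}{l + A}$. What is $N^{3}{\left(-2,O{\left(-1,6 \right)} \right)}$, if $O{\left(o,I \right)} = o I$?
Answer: $- \frac{729}{64} \approx -11.391$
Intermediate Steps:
$O{\left(o,I \right)} = I o$
$N{\left(l,A \right)} = - \frac{3 A}{A + l}$ ($N{\left(l,A \right)} = \frac{A + \left(0 - 4 A\right)}{A + l} = \frac{A - 4 A}{A + l} = \frac{\left(-3\right) A}{A + l} = - \frac{3 A}{A + l}$)
$N^{3}{\left(-2,O{\left(-1,6 \right)} \right)} = \left(- \frac{3 \cdot 6 \left(-1\right)}{6 \left(-1\right) - 2}\right)^{3} = \left(\left(-3\right) \left(-6\right) \frac{1}{-6 - 2}\right)^{3} = \left(\left(-3\right) \left(-6\right) \frac{1}{-8}\right)^{3} = \left(\left(-3\right) \left(-6\right) \left(- \frac{1}{8}\right)\right)^{3} = \left(- \frac{9}{4}\right)^{3} = - \frac{729}{64}$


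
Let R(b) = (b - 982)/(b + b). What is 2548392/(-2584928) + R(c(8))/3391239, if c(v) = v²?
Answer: -5761483250979/5844072430528 ≈ -0.98587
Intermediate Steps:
R(b) = (-982 + b)/(2*b) (R(b) = (-982 + b)/((2*b)) = (-982 + b)*(1/(2*b)) = (-982 + b)/(2*b))
2548392/(-2584928) + R(c(8))/3391239 = 2548392/(-2584928) + ((-982 + 8²)/(2*(8²)))/3391239 = 2548392*(-1/2584928) + ((½)*(-982 + 64)/64)*(1/3391239) = -318549/323116 + ((½)*(1/64)*(-918))*(1/3391239) = -318549/323116 - 459/64*1/3391239 = -318549/323116 - 153/72346432 = -5761483250979/5844072430528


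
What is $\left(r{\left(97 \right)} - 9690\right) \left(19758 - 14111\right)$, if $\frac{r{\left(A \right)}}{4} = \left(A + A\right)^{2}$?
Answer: $795402538$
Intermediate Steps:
$r{\left(A \right)} = 16 A^{2}$ ($r{\left(A \right)} = 4 \left(A + A\right)^{2} = 4 \left(2 A\right)^{2} = 4 \cdot 4 A^{2} = 16 A^{2}$)
$\left(r{\left(97 \right)} - 9690\right) \left(19758 - 14111\right) = \left(16 \cdot 97^{2} - 9690\right) \left(19758 - 14111\right) = \left(16 \cdot 9409 - 9690\right) 5647 = \left(150544 - 9690\right) 5647 = 140854 \cdot 5647 = 795402538$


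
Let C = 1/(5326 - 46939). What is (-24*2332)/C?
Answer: 2328996384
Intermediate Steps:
C = -1/41613 (C = 1/(-41613) = -1/41613 ≈ -2.4031e-5)
(-24*2332)/C = (-24*2332)/(-1/41613) = -1*55968*(-41613) = -55968*(-41613) = 2328996384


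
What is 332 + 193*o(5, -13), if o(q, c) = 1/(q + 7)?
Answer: 4177/12 ≈ 348.08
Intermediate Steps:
o(q, c) = 1/(7 + q)
332 + 193*o(5, -13) = 332 + 193/(7 + 5) = 332 + 193/12 = 4177/12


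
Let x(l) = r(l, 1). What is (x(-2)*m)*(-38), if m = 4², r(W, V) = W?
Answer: 1216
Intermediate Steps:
x(l) = l
m = 16
(x(-2)*m)*(-38) = -2*16*(-38) = -32*(-38) = 1216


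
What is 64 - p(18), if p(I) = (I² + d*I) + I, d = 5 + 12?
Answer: -584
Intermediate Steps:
d = 17
p(I) = I² + 18*I (p(I) = (I² + 17*I) + I = I² + 18*I)
64 - p(18) = 64 - 18*(18 + 18) = 64 - 18*36 = 64 - 1*648 = 64 - 648 = -584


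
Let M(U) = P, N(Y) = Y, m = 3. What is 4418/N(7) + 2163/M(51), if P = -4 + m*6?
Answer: 10999/14 ≈ 785.64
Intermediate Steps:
P = 14 (P = -4 + 3*6 = -4 + 18 = 14)
M(U) = 14
4418/N(7) + 2163/M(51) = 4418/7 + 2163/14 = 4418*(1/7) + 2163*(1/14) = 4418/7 + 309/2 = 10999/14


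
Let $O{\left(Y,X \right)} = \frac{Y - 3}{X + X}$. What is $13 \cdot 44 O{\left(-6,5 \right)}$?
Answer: $- \frac{2574}{5} \approx -514.8$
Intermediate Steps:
$O{\left(Y,X \right)} = \frac{-3 + Y}{2 X}$
$13 \cdot 44 O{\left(-6,5 \right)} = 13 \cdot 44 \frac{-3 - 6}{2 \cdot 5} = 572 \cdot \frac{1}{2} \cdot \frac{1}{5} \left(-9\right) = 572 \left(- \frac{9}{10}\right) = - \frac{2574}{5}$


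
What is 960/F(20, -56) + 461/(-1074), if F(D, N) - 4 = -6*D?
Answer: -271129/31146 ≈ -8.7051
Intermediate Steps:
F(D, N) = 4 - 6*D
960/F(20, -56) + 461/(-1074) = 960/(4 - 6*20) + 461/(-1074) = 960/(4 - 120) + 461*(-1/1074) = 960/(-116) - 461/1074 = 960*(-1/116) - 461/1074 = -240/29 - 461/1074 = -271129/31146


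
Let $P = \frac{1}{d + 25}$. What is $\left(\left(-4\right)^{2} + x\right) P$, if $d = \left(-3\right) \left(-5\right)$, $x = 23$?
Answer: $\frac{39}{40} \approx 0.975$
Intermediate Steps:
$d = 15$
$P = \frac{1}{40}$ ($P = \frac{1}{15 + 25} = \frac{1}{40} \approx 0.025$)
$\left(\left(-4\right)^{2} + x\right) P = \left(\left(-4\right)^{2} + 23\right) \frac{1}{40} = \left(16 + 23\right) \frac{1}{40} = 39 \cdot \frac{1}{40} = \frac{39}{40}$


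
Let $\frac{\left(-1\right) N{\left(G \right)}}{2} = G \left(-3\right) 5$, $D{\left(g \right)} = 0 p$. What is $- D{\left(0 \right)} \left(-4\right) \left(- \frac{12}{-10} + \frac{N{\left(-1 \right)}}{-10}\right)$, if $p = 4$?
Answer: $0$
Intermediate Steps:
$D{\left(g \right)} = 0$ ($D{\left(g \right)} = 0 \cdot 4 = 0$)
$N{\left(G \right)} = 30 G$ ($N{\left(G \right)} = - 2 G \left(-3\right) 5 = - 2 - 3 G 5 = - 2 \left(- 15 G\right) = 30 G$)
$- D{\left(0 \right)} \left(-4\right) \left(- \frac{12}{-10} + \frac{N{\left(-1 \right)}}{-10}\right) = \left(-1\right) 0 \left(-4\right) \left(- \frac{12}{-10} + \frac{30 \left(-1\right)}{-10}\right) = 0 \left(-4\right) \left(\left(-12\right) \left(- \frac{1}{10}\right) - -3\right) = 0 \left(\frac{6}{5} + 3\right) = 0 \cdot \frac{21}{5} = 0$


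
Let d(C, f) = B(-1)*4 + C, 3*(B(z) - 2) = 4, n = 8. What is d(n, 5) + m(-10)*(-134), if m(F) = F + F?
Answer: 8104/3 ≈ 2701.3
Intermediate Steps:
B(z) = 10/3 (B(z) = 2 + (1/3)*4 = 2 + 4/3 = 10/3)
m(F) = 2*F
d(C, f) = 40/3 + C (d(C, f) = (10/3)*4 + C = 40/3 + C)
d(n, 5) + m(-10)*(-134) = (40/3 + 8) + (2*(-10))*(-134) = 64/3 - 20*(-134) = 64/3 + 2680 = 8104/3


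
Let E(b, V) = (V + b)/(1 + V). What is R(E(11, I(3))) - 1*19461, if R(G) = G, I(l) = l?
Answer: -38915/2 ≈ -19458.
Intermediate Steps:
E(b, V) = (V + b)/(1 + V)
R(E(11, I(3))) - 1*19461 = (3 + 11)/(1 + 3) - 1*19461 = 14/4 - 19461 = (¼)*14 - 19461 = 7/2 - 19461 = -38915/2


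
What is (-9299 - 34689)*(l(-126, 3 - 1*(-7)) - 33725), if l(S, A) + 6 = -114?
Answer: 1488773860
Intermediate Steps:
l(S, A) = -120 (l(S, A) = -6 - 114 = -120)
(-9299 - 34689)*(l(-126, 3 - 1*(-7)) - 33725) = (-9299 - 34689)*(-120 - 33725) = -43988*(-33845) = 1488773860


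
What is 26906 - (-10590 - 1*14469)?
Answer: 51965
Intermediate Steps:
26906 - (-10590 - 1*14469) = 26906 - (-10590 - 14469) = 26906 - 1*(-25059) = 26906 + 25059 = 51965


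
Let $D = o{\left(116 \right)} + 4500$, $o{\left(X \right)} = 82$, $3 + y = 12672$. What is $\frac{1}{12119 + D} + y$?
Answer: $\frac{211584970}{16701} \approx 12669.0$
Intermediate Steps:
$y = 12669$ ($y = -3 + 12672 = 12669$)
$D = 4582$ ($D = 82 + 4500 = 4582$)
$\frac{1}{12119 + D} + y = \frac{1}{12119 + 4582} + 12669 = \frac{1}{16701} + 12669 = \frac{211584970}{16701}$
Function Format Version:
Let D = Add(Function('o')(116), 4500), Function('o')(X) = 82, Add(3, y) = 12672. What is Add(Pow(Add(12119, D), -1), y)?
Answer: Rational(211584970, 16701) ≈ 12669.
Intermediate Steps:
y = 12669 (y = Add(-3, 12672) = 12669)
D = 4582 (D = Add(82, 4500) = 4582)
Add(Pow(Add(12119, D), -1), y) = Add(Pow(Add(12119, 4582), -1), 12669) = Add(Pow(16701, -1), 12669) = Add(Rational(1, 16701), 12669) = Rational(211584970, 16701)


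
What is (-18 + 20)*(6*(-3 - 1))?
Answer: -48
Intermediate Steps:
(-18 + 20)*(6*(-3 - 1)) = 2*(6*(-4)) = 2*(-24) = -48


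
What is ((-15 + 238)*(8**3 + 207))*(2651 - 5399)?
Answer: -440606076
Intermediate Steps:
((-15 + 238)*(8**3 + 207))*(2651 - 5399) = (223*(512 + 207))*(-2748) = (223*719)*(-2748) = 160337*(-2748) = -440606076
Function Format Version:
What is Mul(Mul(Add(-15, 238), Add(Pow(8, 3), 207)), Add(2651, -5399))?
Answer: -440606076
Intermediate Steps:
Mul(Mul(Add(-15, 238), Add(Pow(8, 3), 207)), Add(2651, -5399)) = Mul(Mul(223, Add(512, 207)), -2748) = Mul(Mul(223, 719), -2748) = Mul(160337, -2748) = -440606076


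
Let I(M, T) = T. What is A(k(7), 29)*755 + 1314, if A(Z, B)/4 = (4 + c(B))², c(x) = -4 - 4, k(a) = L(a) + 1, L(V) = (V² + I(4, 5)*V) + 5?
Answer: 49634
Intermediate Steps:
L(V) = 5 + V² + 5*V (L(V) = (V² + 5*V) + 5 = 5 + V² + 5*V)
k(a) = 6 + a² + 5*a (k(a) = (5 + a² + 5*a) + 1 = 6 + a² + 5*a)
c(x) = -8
A(Z, B) = 64 (A(Z, B) = 4*(4 - 8)² = 4*(-4)² = 4*16 = 64)
A(k(7), 29)*755 + 1314 = 64*755 + 1314 = 48320 + 1314 = 49634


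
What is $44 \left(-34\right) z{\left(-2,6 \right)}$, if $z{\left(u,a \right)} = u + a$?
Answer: $-5984$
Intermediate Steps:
$z{\left(u,a \right)} = a + u$
$44 \left(-34\right) z{\left(-2,6 \right)} = 44 \left(-34\right) \left(6 - 2\right) = \left(-1496\right) 4 = -5984$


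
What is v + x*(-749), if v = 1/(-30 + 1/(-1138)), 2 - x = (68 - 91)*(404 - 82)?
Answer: -189434480610/34141 ≈ -5.5486e+6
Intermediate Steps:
x = 7408 (x = 2 - (68 - 91)*(404 - 82) = 2 - (-23)*322 = 2 - 1*(-7406) = 2 + 7406 = 7408)
v = -1138/34141 (v = 1/(-30 - 1/1138) = 1/(-34141/1138) = -1138/34141 ≈ -0.033332)
v + x*(-749) = -1138/34141 + 7408*(-749) = -1138/34141 - 5548592 = -189434480610/34141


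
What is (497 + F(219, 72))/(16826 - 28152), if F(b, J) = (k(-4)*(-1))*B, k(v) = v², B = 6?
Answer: -401/11326 ≈ -0.035405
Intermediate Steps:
F(b, J) = -96 (F(b, J) = ((-4)²*(-1))*6 = (16*(-1))*6 = -16*6 = -96)
(497 + F(219, 72))/(16826 - 28152) = (497 - 96)/(16826 - 28152) = 401/(-11326) = 401*(-1/11326) = -401/11326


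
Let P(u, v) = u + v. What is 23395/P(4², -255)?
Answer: -23395/239 ≈ -97.887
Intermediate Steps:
23395/P(4², -255) = 23395/(4² - 255) = 23395/(16 - 255) = 23395/(-239) = 23395*(-1/239) = -23395/239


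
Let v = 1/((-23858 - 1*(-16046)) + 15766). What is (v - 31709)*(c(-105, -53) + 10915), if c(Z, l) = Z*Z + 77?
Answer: -135438587745/194 ≈ -6.9814e+8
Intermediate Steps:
v = 1/7954 (v = 1/((-23858 + 16046) + 15766) = 1/(-7812 + 15766) = 1/7954 ≈ 0.00012572)
c(Z, l) = 77 + Z² (c(Z, l) = Z² + 77 = 77 + Z²)
(v - 31709)*(c(-105, -53) + 10915) = (1/7954 - 31709)*((77 + (-105)²) + 10915) = -252213385*((77 + 11025) + 10915)/7954 = -252213385*(11102 + 10915)/7954 = -252213385/7954*22017 = -135438587745/194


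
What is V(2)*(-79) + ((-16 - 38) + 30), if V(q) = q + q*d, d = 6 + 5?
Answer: -1920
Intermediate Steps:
d = 11
V(q) = 12*q (V(q) = q + q*11 = q + 11*q = 12*q)
V(2)*(-79) + ((-16 - 38) + 30) = (12*2)*(-79) + ((-16 - 38) + 30) = 24*(-79) + (-54 + 30) = -1896 - 24 = -1920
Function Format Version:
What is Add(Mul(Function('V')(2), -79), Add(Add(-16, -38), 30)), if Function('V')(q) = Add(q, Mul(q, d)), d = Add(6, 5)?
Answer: -1920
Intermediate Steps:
d = 11
Function('V')(q) = Mul(12, q) (Function('V')(q) = Add(q, Mul(q, 11)) = Add(q, Mul(11, q)) = Mul(12, q))
Add(Mul(Function('V')(2), -79), Add(Add(-16, -38), 30)) = Add(Mul(Mul(12, 2), -79), Add(Add(-16, -38), 30)) = Add(Mul(24, -79), Add(-54, 30)) = Add(-1896, -24) = -1920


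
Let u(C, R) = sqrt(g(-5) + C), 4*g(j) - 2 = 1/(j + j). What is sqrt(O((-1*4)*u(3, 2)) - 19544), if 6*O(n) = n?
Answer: sqrt(-17589600 - 30*sqrt(1390))/30 ≈ 139.8*I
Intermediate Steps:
g(j) = 1/2 + 1/(8*j) (g(j) = 1/2 + 1/(4*(j + j)) = 1/2 + 1/(4*((2*j))) = 1/2 + (1/(2*j))/4 = 1/2 + 1/(8*j))
u(C, R) = sqrt(19/40 + C) (u(C, R) = sqrt((1/8)*(1 + 4*(-5))/(-5) + C) = sqrt((1/8)*(-1/5)*(1 - 20) + C) = sqrt((1/8)*(-1/5)*(-19) + C) = sqrt(19/40 + C))
O(n) = n/6
sqrt(O((-1*4)*u(3, 2)) - 19544) = sqrt(((-1*4)*(sqrt(190 + 400*3)/20))/6 - 19544) = sqrt((-sqrt(190 + 1200)/5)/6 - 19544) = sqrt((-sqrt(1390)/5)/6 - 19544) = sqrt(-sqrt(1390)/30 - 19544) = sqrt(-19544 - sqrt(1390)/30)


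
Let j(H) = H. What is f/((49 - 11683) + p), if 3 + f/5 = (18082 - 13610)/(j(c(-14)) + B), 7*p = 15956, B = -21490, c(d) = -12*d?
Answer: 171095/99729086 ≈ 0.0017156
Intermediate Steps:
p = 15956/7 (p = (1/7)*15956 = 15956/7 ≈ 2279.4)
f = -171095/10661 (f = -15 + 5*((18082 - 13610)/(-12*(-14) - 21490)) = -15 + 5*(4472/(168 - 21490)) = -15 + 5*(4472/(-21322)) = -15 + 5*(4472*(-1/21322)) = -15 + 5*(-2236/10661) = -15 - 11180/10661 = -171095/10661 ≈ -16.049)
f/((49 - 11683) + p) = -171095/(10661*((49 - 11683) + 15956/7)) = -171095/(10661*(-11634 + 15956/7)) = -171095/(10661*(-65482/7)) = -171095/10661*(-7/65482) = 171095/99729086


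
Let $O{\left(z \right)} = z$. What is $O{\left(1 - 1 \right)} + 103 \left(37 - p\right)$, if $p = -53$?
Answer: $9270$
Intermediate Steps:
$O{\left(1 - 1 \right)} + 103 \left(37 - p\right) = \left(1 - 1\right) + 103 \left(37 - -53\right) = \left(1 - 1\right) + 103 \left(37 + 53\right) = 0 + 103 \cdot 90 = 0 + 9270 = 9270$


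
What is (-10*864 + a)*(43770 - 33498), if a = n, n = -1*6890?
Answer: -159524160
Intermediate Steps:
n = -6890
a = -6890
(-10*864 + a)*(43770 - 33498) = (-10*864 - 6890)*(43770 - 33498) = (-8640 - 6890)*10272 = -15530*10272 = -159524160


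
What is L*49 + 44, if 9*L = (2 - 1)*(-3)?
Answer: 83/3 ≈ 27.667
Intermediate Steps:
L = -⅓ (L = ((2 - 1)*(-3))/9 = (1*(-3))/9 = (⅑)*(-3) = -⅓ ≈ -0.33333)
L*49 + 44 = -⅓*49 + 44 = -49/3 + 44 = 83/3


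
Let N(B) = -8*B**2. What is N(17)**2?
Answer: 5345344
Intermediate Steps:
N(17)**2 = (-8*17**2)**2 = (-8*289)**2 = (-2312)**2 = 5345344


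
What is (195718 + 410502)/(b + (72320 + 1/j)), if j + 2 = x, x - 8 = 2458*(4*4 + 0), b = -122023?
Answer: -23845057480/1955017801 ≈ -12.197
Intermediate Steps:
x = 39336 (x = 8 + 2458*(4*4 + 0) = 8 + 2458*(16 + 0) = 8 + 2458*16 = 8 + 39328 = 39336)
j = 39334 (j = -2 + 39336 = 39334)
(195718 + 410502)/(b + (72320 + 1/j)) = (195718 + 410502)/(-122023 + (72320 + 1/39334)) = 606220/(-122023 + (72320 + 1/39334)) = 606220/(-122023 + 2844634881/39334) = 606220/(-1955017801/39334) = 606220*(-39334/1955017801) = -23845057480/1955017801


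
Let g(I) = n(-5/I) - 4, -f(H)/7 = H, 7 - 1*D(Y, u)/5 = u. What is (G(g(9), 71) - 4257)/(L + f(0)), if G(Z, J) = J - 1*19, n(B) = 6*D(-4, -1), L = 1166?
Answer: -4205/1166 ≈ -3.6063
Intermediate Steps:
D(Y, u) = 35 - 5*u
n(B) = 240 (n(B) = 6*(35 - 5*(-1)) = 6*(35 + 5) = 6*40 = 240)
f(H) = -7*H
g(I) = 236 (g(I) = 240 - 4 = 236)
G(Z, J) = -19 + J (G(Z, J) = J - 19 = -19 + J)
(G(g(9), 71) - 4257)/(L + f(0)) = ((-19 + 71) - 4257)/(1166 - 7*0) = (52 - 4257)/(1166 + 0) = -4205/1166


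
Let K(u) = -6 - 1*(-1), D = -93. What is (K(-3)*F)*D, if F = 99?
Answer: 46035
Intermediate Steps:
K(u) = -5 (K(u) = -6 + 1 = -5)
(K(-3)*F)*D = -5*99*(-93) = -495*(-93) = 46035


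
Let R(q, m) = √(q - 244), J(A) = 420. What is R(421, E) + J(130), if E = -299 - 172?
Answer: 420 + √177 ≈ 433.30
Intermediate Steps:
E = -471
R(q, m) = √(-244 + q)
R(421, E) + J(130) = √(-244 + 421) + 420 = √177 + 420 = 420 + √177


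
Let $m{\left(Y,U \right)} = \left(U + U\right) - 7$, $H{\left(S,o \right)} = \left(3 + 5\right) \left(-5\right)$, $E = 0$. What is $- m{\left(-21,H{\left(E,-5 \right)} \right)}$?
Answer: $87$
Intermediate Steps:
$H{\left(S,o \right)} = -40$ ($H{\left(S,o \right)} = 8 \left(-5\right) = -40$)
$m{\left(Y,U \right)} = -7 + 2 U$ ($m{\left(Y,U \right)} = 2 U - 7 = -7 + 2 U$)
$- m{\left(-21,H{\left(E,-5 \right)} \right)} = - (-7 + 2 \left(-40\right)) = - (-7 - 80) = \left(-1\right) \left(-87\right) = 87$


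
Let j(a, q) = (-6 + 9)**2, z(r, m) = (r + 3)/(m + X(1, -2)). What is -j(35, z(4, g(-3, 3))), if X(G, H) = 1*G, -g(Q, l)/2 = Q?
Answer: -9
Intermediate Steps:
g(Q, l) = -2*Q
X(G, H) = G
z(r, m) = (3 + r)/(1 + m) (z(r, m) = (r + 3)/(m + 1) = (3 + r)/(1 + m))
j(a, q) = 9 (j(a, q) = 3**2 = 9)
-j(35, z(4, g(-3, 3))) = -1*9 = -9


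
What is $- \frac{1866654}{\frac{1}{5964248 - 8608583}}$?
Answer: $4936058505090$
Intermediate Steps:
$- \frac{1866654}{\frac{1}{5964248 - 8608583}} = - \frac{1866654}{\frac{1}{-2644335}} = - \frac{1866654}{- \frac{1}{2644335}} = \left(-1866654\right) \left(-2644335\right) = 4936058505090$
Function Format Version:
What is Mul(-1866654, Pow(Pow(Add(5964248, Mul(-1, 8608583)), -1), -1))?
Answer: 4936058505090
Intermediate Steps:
Mul(-1866654, Pow(Pow(Add(5964248, Mul(-1, 8608583)), -1), -1)) = Mul(-1866654, Pow(Pow(Add(5964248, -8608583), -1), -1)) = Mul(-1866654, Pow(Pow(-2644335, -1), -1)) = Mul(-1866654, Pow(Rational(-1, 2644335), -1)) = Mul(-1866654, -2644335) = 4936058505090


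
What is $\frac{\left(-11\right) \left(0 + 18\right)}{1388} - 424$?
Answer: $- \frac{294355}{694} \approx -424.14$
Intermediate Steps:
$\frac{\left(-11\right) \left(0 + 18\right)}{1388} - 424 = \left(-11\right) 18 \cdot \frac{1}{1388} - 424 = \left(-198\right) \frac{1}{1388} - 424 = - \frac{99}{694} - 424 = - \frac{294355}{694}$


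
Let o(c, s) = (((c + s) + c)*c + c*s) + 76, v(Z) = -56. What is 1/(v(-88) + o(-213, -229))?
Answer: 1/188312 ≈ 5.3103e-6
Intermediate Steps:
o(c, s) = 76 + c*s + c*(s + 2*c) (o(c, s) = ((s + 2*c)*c + c*s) + 76 = (c*(s + 2*c) + c*s) + 76 = (c*s + c*(s + 2*c)) + 76 = 76 + c*s + c*(s + 2*c))
1/(v(-88) + o(-213, -229)) = 1/(-56 + (76 + 2*(-213)² + 2*(-213)*(-229))) = 1/(-56 + (76 + 2*45369 + 97554)) = 1/(-56 + (76 + 90738 + 97554)) = 1/(-56 + 188368) = 1/188312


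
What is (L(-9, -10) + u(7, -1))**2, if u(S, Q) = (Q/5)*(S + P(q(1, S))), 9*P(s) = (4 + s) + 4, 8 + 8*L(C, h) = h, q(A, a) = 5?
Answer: 502681/32400 ≈ 15.515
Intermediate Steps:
L(C, h) = -1 + h/8
P(s) = 8/9 + s/9 (P(s) = ((4 + s) + 4)/9 = (8 + s)/9 = 8/9 + s/9)
u(S, Q) = Q*(13/9 + S)/5 (u(S, Q) = (Q/5)*(S + (8/9 + (1/9)*5)) = (Q*(1/5))*(S + (8/9 + 5/9)) = (Q/5)*(S + 13/9) = (Q/5)*(13/9 + S) = Q*(13/9 + S)/5)
(L(-9, -10) + u(7, -1))**2 = ((-1 + (1/8)*(-10)) + (1/45)*(-1)*(13 + 9*7))**2 = ((-1 - 5/4) + (1/45)*(-1)*(13 + 63))**2 = (-9/4 + (1/45)*(-1)*76)**2 = (-9/4 - 76/45)**2 = (-709/180)**2 = 502681/32400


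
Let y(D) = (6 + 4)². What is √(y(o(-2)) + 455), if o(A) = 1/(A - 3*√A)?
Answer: √555 ≈ 23.558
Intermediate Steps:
y(D) = 100 (y(D) = 10² = 100)
√(y(o(-2)) + 455) = √(100 + 455) = √555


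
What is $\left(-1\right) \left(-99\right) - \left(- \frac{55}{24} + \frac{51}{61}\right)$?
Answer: $\frac{147067}{1464} \approx 100.46$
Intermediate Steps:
$\left(-1\right) \left(-99\right) - \left(- \frac{55}{24} + \frac{51}{61}\right) = 99 - - \frac{2131}{1464} = 99 + \left(\frac{55}{24} - \frac{51}{61}\right) = 99 + \frac{2131}{1464} = \frac{147067}{1464}$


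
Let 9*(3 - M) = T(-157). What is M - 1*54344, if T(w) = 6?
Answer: -163025/3 ≈ -54342.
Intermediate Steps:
M = 7/3 (M = 3 - 1/9*6 = 3 - 2/3 = 7/3 ≈ 2.3333)
M - 1*54344 = 7/3 - 1*54344 = 7/3 - 54344 = -163025/3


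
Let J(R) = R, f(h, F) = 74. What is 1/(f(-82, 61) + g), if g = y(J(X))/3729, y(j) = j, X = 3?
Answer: 1243/91983 ≈ 0.013513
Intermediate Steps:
g = 1/1243 (g = 3/3729 = 3*(1/3729) = 1/1243 ≈ 0.00080451)
1/(f(-82, 61) + g) = 1/(74 + 1/1243) = 1/(91983/1243) = 1243/91983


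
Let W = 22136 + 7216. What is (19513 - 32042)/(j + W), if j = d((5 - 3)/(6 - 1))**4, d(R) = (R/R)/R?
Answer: -200464/470257 ≈ -0.42629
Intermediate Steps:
W = 29352
d(R) = 1/R
j = 625/16 (j = (1/((5 - 3)/(6 - 1)))**4 = (1/(2/5))**4 = (5/2)**4 = 625/16 ≈ 39.063)
(19513 - 32042)/(j + W) = (19513 - 32042)/(625/16 + 29352) = -12529/470257/16 = -12529*16/470257 = -200464/470257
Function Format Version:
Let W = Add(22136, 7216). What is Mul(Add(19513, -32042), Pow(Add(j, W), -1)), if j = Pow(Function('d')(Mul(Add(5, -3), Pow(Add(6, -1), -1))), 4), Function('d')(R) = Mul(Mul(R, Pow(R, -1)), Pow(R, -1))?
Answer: Rational(-200464, 470257) ≈ -0.42629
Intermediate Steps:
W = 29352
Function('d')(R) = Pow(R, -1) (Function('d')(R) = Mul(1, Pow(R, -1)) = Pow(R, -1))
j = Rational(625, 16) (j = Pow(Pow(Mul(Add(5, -3), Pow(Add(6, -1), -1)), -1), 4) = Pow(Pow(Mul(2, Pow(5, -1)), -1), 4) = Pow(Pow(Mul(2, Rational(1, 5)), -1), 4) = Pow(Pow(Rational(2, 5), -1), 4) = Pow(Rational(5, 2), 4) = Rational(625, 16) ≈ 39.063)
Mul(Add(19513, -32042), Pow(Add(j, W), -1)) = Mul(Add(19513, -32042), Pow(Add(Rational(625, 16), 29352), -1)) = Mul(-12529, Pow(Rational(470257, 16), -1)) = Mul(-12529, Rational(16, 470257)) = Rational(-200464, 470257)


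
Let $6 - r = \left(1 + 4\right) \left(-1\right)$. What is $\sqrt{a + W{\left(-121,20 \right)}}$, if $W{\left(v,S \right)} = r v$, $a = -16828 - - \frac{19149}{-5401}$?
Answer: $\frac{2 i \sqrt{549417}}{11} \approx 134.77 i$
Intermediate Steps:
$a = - \frac{185147}{11}$ ($a = -16828 - \left(-19149\right) \left(- \frac{1}{5401}\right) = -16828 - \frac{39}{11} = - \frac{185147}{11} \approx -16832.0$)
$r = 11$ ($r = 6 - \left(1 + 4\right) \left(-1\right) = 6 - 5 \left(-1\right) = 6 - -5 = 6 + 5 = 11$)
$W{\left(v,S \right)} = 11 v$
$\sqrt{a + W{\left(-121,20 \right)}} = \sqrt{- \frac{185147}{11} + 11 \left(-121\right)} = \sqrt{- \frac{185147}{11} - 1331} = \sqrt{- \frac{199788}{11}} = \frac{2 i \sqrt{549417}}{11}$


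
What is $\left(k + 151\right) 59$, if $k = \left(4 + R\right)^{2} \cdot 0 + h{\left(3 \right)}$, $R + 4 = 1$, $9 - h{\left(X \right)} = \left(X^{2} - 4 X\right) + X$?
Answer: $9440$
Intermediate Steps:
$h{\left(X \right)} = 9 - X^{2} + 3 X$ ($h{\left(X \right)} = 9 - \left(\left(X^{2} - 4 X\right) + X\right) = 9 - \left(X^{2} - 3 X\right) = 9 - X^{2} + 3 X$)
$R = -3$ ($R = -4 + 1 = -3$)
$k = 9$ ($k = \left(4 - 3\right)^{2} \cdot 0 + \left(9 - 3^{2} + 3 \cdot 3\right) = 1^{2} \cdot 0 + \left(9 - 9 + 9\right) = 1 \cdot 0 + \left(9 - 9 + 9\right) = 0 + 9 = 9$)
$\left(k + 151\right) 59 = \left(9 + 151\right) 59 = 160 \cdot 59 = 9440$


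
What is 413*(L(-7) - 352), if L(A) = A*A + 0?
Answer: -125139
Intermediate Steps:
L(A) = A² (L(A) = A² + 0 = A²)
413*(L(-7) - 352) = 413*((-7)² - 352) = 413*(49 - 352) = 413*(-303) = -125139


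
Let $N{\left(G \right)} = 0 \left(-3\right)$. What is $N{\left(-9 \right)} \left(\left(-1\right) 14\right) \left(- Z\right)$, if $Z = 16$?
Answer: $0$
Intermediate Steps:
$N{\left(G \right)} = 0$
$N{\left(-9 \right)} \left(\left(-1\right) 14\right) \left(- Z\right) = 0 \left(\left(-1\right) 14\right) \left(\left(-1\right) 16\right) = 0 \left(-14\right) \left(-16\right) = 0 \left(-16\right) = 0$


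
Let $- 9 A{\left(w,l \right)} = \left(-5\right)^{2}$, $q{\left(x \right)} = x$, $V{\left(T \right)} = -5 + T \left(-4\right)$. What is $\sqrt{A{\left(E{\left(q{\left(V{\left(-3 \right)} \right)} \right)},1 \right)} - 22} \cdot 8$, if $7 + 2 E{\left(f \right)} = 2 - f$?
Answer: $\frac{8 i \sqrt{223}}{3} \approx 39.822 i$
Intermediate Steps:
$V{\left(T \right)} = -5 - 4 T$
$E{\left(f \right)} = - \frac{5}{2} - \frac{f}{2}$ ($E{\left(f \right)} = - \frac{7}{2} + \frac{2 - f}{2} = - \frac{7}{2} - \left(-1 + \frac{f}{2}\right) = - \frac{5}{2} - \frac{f}{2}$)
$A{\left(w,l \right)} = - \frac{25}{9}$ ($A{\left(w,l \right)} = - \frac{\left(-5\right)^{2}}{9} = \left(- \frac{1}{9}\right) 25 = - \frac{25}{9}$)
$\sqrt{A{\left(E{\left(q{\left(V{\left(-3 \right)} \right)} \right)},1 \right)} - 22} \cdot 8 = \sqrt{- \frac{25}{9} - 22} \cdot 8 = \sqrt{- \frac{223}{9}} \cdot 8 = \frac{i \sqrt{223}}{3} \cdot 8 = \frac{8 i \sqrt{223}}{3}$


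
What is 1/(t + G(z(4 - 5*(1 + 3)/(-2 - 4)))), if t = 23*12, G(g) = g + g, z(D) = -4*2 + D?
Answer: 3/824 ≈ 0.0036408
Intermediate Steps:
z(D) = -8 + D
G(g) = 2*g
t = 276
1/(t + G(z(4 - 5*(1 + 3)/(-2 - 4)))) = 1/(276 + 2*(-8 + (4 - 5*(1 + 3)/(-2 - 4)))) = 1/(276 + 2*(-8 + (4 - 20/(-6)))) = 1/(276 + 2*(-8 + (4 - 20*(-1)/6))) = 1/(276 + 2*(-8 + (4 - 5*(-⅔)))) = 1/(276 + 2*(-8 + (4 + 10/3))) = 1/(276 + 2*(-8 + 22/3)) = 1/(276 + 2*(-⅔)) = 1/(276 - 4/3) = 1/(824/3) = 3/824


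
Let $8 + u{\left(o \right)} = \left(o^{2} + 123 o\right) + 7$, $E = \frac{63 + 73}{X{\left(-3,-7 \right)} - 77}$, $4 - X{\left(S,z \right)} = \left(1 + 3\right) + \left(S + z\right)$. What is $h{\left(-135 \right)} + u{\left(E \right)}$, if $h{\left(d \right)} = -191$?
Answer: $- \frac{1964168}{4489} \approx -437.55$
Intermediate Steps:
$X{\left(S,z \right)} = - S - z$ ($X{\left(S,z \right)} = 4 - \left(\left(1 + 3\right) + \left(S + z\right)\right) = 4 - \left(4 + \left(S + z\right)\right) = 4 - \left(4 + S + z\right) = - S - z$)
$E = - \frac{136}{67}$ ($E = \frac{63 + 73}{\left(\left(-1\right) \left(-3\right) - -7\right) - 77} = \frac{136}{\left(3 + 7\right) - 77} = \frac{136}{10 - 77} = \frac{136}{-67} = 136 \left(- \frac{1}{67}\right) = - \frac{136}{67} \approx -2.0299$)
$u{\left(o \right)} = -1 + o^{2} + 123 o$ ($u{\left(o \right)} = -8 + \left(\left(o^{2} + 123 o\right) + 7\right) = -8 + \left(7 + o^{2} + 123 o\right) = -1 + o^{2} + 123 o$)
$h{\left(-135 \right)} + u{\left(E \right)} = -191 + \left(-1 + \left(- \frac{136}{67}\right)^{2} + 123 \left(- \frac{136}{67}\right)\right) = -191 - \frac{1106769}{4489} = - \frac{1964168}{4489}$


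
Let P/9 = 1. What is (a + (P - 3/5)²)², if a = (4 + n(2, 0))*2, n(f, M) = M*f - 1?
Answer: 3663396/625 ≈ 5861.4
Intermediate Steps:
P = 9 (P = 9*1 = 9)
n(f, M) = -1 + M*f
a = 6 (a = (4 + (-1 + 0*2))*2 = (4 + (-1 + 0))*2 = (4 - 1)*2 = 3*2 = 6)
(a + (P - 3/5)²)² = (6 + (9 - 3/5)²)² = (6 + (9 - 3*⅕)²)² = (6 + (9 - ⅗)²)² = (6 + (42/5)²)² = (6 + 1764/25)² = (1914/25)² = 3663396/625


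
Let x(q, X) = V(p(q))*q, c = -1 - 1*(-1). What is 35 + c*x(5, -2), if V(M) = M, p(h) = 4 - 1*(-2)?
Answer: 35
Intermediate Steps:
p(h) = 6 (p(h) = 4 + 2 = 6)
c = 0 (c = -1 + 1 = 0)
x(q, X) = 6*q
35 + c*x(5, -2) = 35 + 0*(6*5) = 35 + 0*30 = 35 + 0 = 35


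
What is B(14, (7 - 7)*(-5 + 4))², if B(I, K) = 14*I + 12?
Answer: 43264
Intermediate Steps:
B(I, K) = 12 + 14*I
B(14, (7 - 7)*(-5 + 4))² = (12 + 14*14)² = (12 + 196)² = 208² = 43264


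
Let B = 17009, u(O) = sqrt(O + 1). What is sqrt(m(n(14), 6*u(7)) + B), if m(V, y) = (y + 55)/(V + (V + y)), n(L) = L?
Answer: 3*sqrt(52923 + 22680*sqrt(2))/(2*sqrt(7 + 3*sqrt(2))) ≈ 130.42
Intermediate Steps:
u(O) = sqrt(1 + O)
m(V, y) = (55 + y)/(y + 2*V)
sqrt(m(n(14), 6*u(7)) + B) = sqrt((55 + 6*sqrt(1 + 7))/(6*sqrt(1 + 7) + 2*14) + 17009) = sqrt((55 + 6*sqrt(8))/(6*sqrt(8) + 28) + 17009) = sqrt((55 + 6*(2*sqrt(2)))/(6*(2*sqrt(2)) + 28) + 17009) = sqrt((55 + 12*sqrt(2))/(12*sqrt(2) + 28) + 17009) = sqrt((55 + 12*sqrt(2))/(28 + 12*sqrt(2)) + 17009) = sqrt(17009 + (55 + 12*sqrt(2))/(28 + 12*sqrt(2)))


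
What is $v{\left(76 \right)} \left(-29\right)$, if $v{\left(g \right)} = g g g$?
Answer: $-12730304$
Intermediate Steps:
$v{\left(g \right)} = g^{3}$ ($v{\left(g \right)} = g^{2} g = g^{3}$)
$v{\left(76 \right)} \left(-29\right) = 76^{3} \left(-29\right) = 438976 \left(-29\right) = -12730304$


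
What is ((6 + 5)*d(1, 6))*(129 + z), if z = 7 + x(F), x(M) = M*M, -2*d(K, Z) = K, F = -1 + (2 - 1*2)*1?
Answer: -1507/2 ≈ -753.50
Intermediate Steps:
F = -1 (F = -1 + (2 - 2)*1 = -1 + 0*1 = -1 + 0 = -1)
d(K, Z) = -K/2
x(M) = M**2
z = 8 (z = 7 + (-1)**2 = 7 + 1 = 8)
((6 + 5)*d(1, 6))*(129 + z) = ((6 + 5)*(-1/2*1))*(129 + 8) = (11*(-1/2))*137 = -11/2*137 = -1507/2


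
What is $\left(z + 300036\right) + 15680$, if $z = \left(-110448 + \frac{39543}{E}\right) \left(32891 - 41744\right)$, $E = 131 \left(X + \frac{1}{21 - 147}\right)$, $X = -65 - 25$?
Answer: $\frac{1453196534504614}{1485671} \approx 9.7814 \cdot 10^{8}$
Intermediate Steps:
$X = -90$
$E = - \frac{1485671}{126}$ ($E = 131 \left(-90 + \frac{1}{21 - 147}\right) = 131 \left(-90 + \frac{1}{-126}\right) = 131 \left(-90 - \frac{1}{126}\right) = 131 \left(- \frac{11341}{126}\right) = - \frac{1485671}{126} \approx -11791.0$)
$z = \frac{1452727484399178}{1485671}$ ($z = \left(-110448 + \frac{39543}{- \frac{1485671}{126}}\right) \left(32891 - 41744\right) = \left(-110448 + 39543 \left(- \frac{126}{1485671}\right)\right) \left(-8853\right) = \left(-110448 - \frac{4982418}{1485671}\right) \left(-8853\right) = \left(- \frac{164094373026}{1485671}\right) \left(-8853\right) = \frac{1452727484399178}{1485671} \approx 9.7783 \cdot 10^{8}$)
$\left(z + 300036\right) + 15680 = \left(\frac{1452727484399178}{1485671} + 300036\right) + 15680 = \frac{1453173239183334}{1485671} + 15680 = \frac{1453196534504614}{1485671}$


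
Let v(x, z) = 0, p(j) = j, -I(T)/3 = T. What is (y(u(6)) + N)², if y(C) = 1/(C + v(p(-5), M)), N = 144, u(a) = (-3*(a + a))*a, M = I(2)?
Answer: 967396609/46656 ≈ 20735.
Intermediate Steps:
I(T) = -3*T
M = -6 (M = -3*2 = -6)
u(a) = -6*a² (u(a) = (-6*a)*a = -6*a²)
y(C) = 1/C (y(C) = 1/(C + 0) = 1/C)
(y(u(6)) + N)² = (1/(-6*6²) + 144)² = (1/(-6*36) + 144)² = (1/(-216) + 144)² = (-1/216 + 144)² = (31103/216)² = 967396609/46656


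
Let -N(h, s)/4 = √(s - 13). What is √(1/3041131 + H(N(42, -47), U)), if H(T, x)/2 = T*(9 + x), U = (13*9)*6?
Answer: √(3041131 - 105210682988215536*I*√15)/3041131 ≈ 148.42 - 148.42*I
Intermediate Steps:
N(h, s) = -4*√(-13 + s) (N(h, s) = -4*√(s - 13) = -4*√(-13 + s))
U = 702 (U = 117*6 = 702)
H(T, x) = 2*T*(9 + x) (H(T, x) = 2*(T*(9 + x)) = 2*T*(9 + x))
√(1/3041131 + H(N(42, -47), U)) = √(1/3041131 + 2*(-4*√(-13 - 47))*(9 + 702)) = √(1/3041131 + 2*(-8*I*√15)*711) = √(1/3041131 - 11376*I*√15)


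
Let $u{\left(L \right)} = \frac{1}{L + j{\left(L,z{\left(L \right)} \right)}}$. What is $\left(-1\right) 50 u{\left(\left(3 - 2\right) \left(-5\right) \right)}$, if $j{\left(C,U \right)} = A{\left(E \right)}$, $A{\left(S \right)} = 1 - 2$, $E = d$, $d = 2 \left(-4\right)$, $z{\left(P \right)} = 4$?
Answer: $\frac{25}{3} \approx 8.3333$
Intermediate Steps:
$d = -8$
$E = -8$
$A{\left(S \right)} = -1$
$j{\left(C,U \right)} = -1$
$u{\left(L \right)} = \frac{1}{-1 + L}$ ($u{\left(L \right)} = \frac{1}{L - 1} = \frac{1}{-1 + L}$)
$\left(-1\right) 50 u{\left(\left(3 - 2\right) \left(-5\right) \right)} = \frac{\left(-1\right) 50}{-1 + \left(3 - 2\right) \left(-5\right)} = - \frac{50}{-1 + 1 \left(-5\right)} = - \frac{50}{-1 - 5} = - \frac{50}{-6} = \left(-50\right) \left(- \frac{1}{6}\right) = \frac{25}{3}$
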